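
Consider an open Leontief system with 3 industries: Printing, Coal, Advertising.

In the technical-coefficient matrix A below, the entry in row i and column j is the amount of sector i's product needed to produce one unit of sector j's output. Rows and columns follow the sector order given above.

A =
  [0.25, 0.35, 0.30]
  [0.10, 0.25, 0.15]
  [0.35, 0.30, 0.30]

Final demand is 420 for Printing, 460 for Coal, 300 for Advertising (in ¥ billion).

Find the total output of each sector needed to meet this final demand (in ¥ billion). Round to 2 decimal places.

I − A =
  [   0.75    -0.35    -0.30]
  [  -0.10     0.75    -0.15]
  [  -0.35    -0.30     0.70]
Cofactors of I−A, C_ij = (−1)^(i+j)·(minor ij) (rows/columns in the sector order above):
  C_11 = (0.75)(0.70) − (-0.15)(-0.30) = 0.4800
  C_12 = −[(-0.10)(0.70) − (-0.15)(-0.35)] = 0.1225
  C_13 = (-0.10)(-0.30) − (0.75)(-0.35) = 0.2925
  C_21 = −[(-0.35)(0.70) − (-0.30)(-0.30)] = 0.3350
  C_22 = (0.75)(0.70) − (-0.30)(-0.35) = 0.4200
  C_23 = −[(0.75)(-0.30) − (-0.35)(-0.35)] = 0.3475
  C_31 = (-0.35)(-0.15) − (-0.30)(0.75) = 0.2775
  C_32 = −[(0.75)(-0.15) − (-0.30)(-0.10)] = 0.1425
  C_33 = (0.75)(0.75) − (-0.35)(-0.10) = 0.5275
det(I−A) = Σ_j (I−A)_1j·C_1j = (0.75)(0.4800) + (-0.35)(0.1225) + (-0.30)(0.2925) = 0.229375
adj(I−A) = Cᵀ =
  [ 0.4800   0.3350   0.2775]
  [ 0.1225   0.4200   0.1425]
  [ 0.2925   0.3475   0.5275]
(I − A)⁻¹ = adj(I−A) / det(I−A) ≈
  [   2.0926     1.4605     1.2098]
  [   0.5341     1.8311     0.6213]
  [   1.2752     1.5150     2.2997]
x = (I − A)⁻¹ d = adj(I−A)·d / det(I−A), with det(I−A) = 0.229375:
  x_P = (0.4800·420 + 0.3350·460 + 0.2775·300) / 0.229375 = 438.95 / 0.229375 ≈ 1913.68
  x_C = (0.1225·420 + 0.4200·460 + 0.1425·300) / 0.229375 = 287.40 / 0.229375 ≈ 1252.97
  x_A = (0.2925·420 + 0.3475·460 + 0.5275·300) / 0.229375 = 440.95 / 0.229375 ≈ 1922.40

x_P = 1913.68, x_C = 1252.97, x_A = 1922.40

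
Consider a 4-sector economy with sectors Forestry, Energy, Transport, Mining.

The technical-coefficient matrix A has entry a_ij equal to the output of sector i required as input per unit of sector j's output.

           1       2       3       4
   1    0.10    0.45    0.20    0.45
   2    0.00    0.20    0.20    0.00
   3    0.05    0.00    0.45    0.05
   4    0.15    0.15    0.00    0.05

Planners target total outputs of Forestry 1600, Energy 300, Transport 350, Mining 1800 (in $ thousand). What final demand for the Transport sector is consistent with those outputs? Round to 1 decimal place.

I − A =
  [   0.90    -0.45    -0.20    -0.45]
  [   0.00     0.80    -0.20     0.00]
  [  -0.05     0.00     0.55    -0.05]
  [  -0.15    -0.15     0.00     0.95]
d = (I − A) x:
  d_1 = (+0.90)·1600 + (-0.45)·300 + (-0.20)·350 + (-0.45)·1800 = 425.0
  d_2 = (+0.00)·1600 + (+0.80)·300 + (-0.20)·350 + (+0.00)·1800 = 170.0
  d_3 = (-0.05)·1600 + (+0.00)·300 + (+0.55)·350 + (-0.05)·1800 = 22.5
  d_4 = (-0.15)·1600 + (-0.15)·300 + (+0.00)·350 + (+0.95)·1800 = 1425.0

d_3 = 22.5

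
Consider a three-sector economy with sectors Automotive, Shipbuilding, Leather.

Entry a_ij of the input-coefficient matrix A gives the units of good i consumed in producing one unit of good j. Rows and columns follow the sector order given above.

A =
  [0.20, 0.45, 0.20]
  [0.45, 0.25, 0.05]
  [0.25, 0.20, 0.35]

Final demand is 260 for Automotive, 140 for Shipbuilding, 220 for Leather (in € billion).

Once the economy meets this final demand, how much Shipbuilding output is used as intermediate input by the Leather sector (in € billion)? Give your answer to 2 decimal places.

z_23 = 52.25

I − A =
  [   0.80    -0.45    -0.20]
  [  -0.45     0.75    -0.05]
  [  -0.25    -0.20     0.65]
Cofactors of I−A, C_ij = (−1)^(i+j)·(minor ij) (rows/columns in the sector order above):
  C_11 = (0.75)(0.65) − (-0.05)(-0.20) = 0.4775
  C_12 = −[(-0.45)(0.65) − (-0.05)(-0.25)] = 0.3050
  C_13 = (-0.45)(-0.20) − (0.75)(-0.25) = 0.2775
  C_21 = −[(-0.45)(0.65) − (-0.20)(-0.20)] = 0.3325
  C_22 = (0.80)(0.65) − (-0.20)(-0.25) = 0.4700
  C_23 = −[(0.80)(-0.20) − (-0.45)(-0.25)] = 0.2725
  C_31 = (-0.45)(-0.05) − (-0.20)(0.75) = 0.1725
  C_32 = −[(0.80)(-0.05) − (-0.20)(-0.45)] = 0.1300
  C_33 = (0.80)(0.75) − (-0.45)(-0.45) = 0.3975
det(I−A) = Σ_j (I−A)_1j·C_1j = (0.80)(0.4775) + (-0.45)(0.3050) + (-0.20)(0.2775) = 0.18925
adj(I−A) = Cᵀ =
  [ 0.4775   0.3325   0.1725]
  [ 0.3050   0.4700   0.1300]
  [ 0.2775   0.2725   0.3975]
(I − A)⁻¹ = adj(I−A) / det(I−A) ≈
  [   2.5231     1.7569     0.9115]
  [   1.6116     2.4835     0.6869]
  [   1.4663     1.4399     2.1004]
First solve x = (I − A)⁻¹ d = adj(I−A)·d / det(I−A); in particular x_3 = (0.2775·260 + 0.2725·140 + 0.3975·220) / 0.18925 = 197.75 / 0.18925 ≈ 1044.9141.
Intermediate flow from 2 to 3: z_23 = a_23 · x_3 = 0.05 × 197.75 / 0.18925 = 9.8875 / 0.18925 ≈ 52.25.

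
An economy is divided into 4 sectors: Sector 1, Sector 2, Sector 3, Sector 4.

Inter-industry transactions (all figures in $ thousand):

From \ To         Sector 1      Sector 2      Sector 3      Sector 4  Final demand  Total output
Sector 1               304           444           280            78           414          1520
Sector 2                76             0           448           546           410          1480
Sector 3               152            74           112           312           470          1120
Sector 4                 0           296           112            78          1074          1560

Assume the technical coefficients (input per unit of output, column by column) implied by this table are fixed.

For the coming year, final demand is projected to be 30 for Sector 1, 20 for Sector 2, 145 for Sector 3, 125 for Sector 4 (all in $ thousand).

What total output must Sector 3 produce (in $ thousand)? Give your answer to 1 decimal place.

Technical coefficients a_ij = z_ij / X_j:
  a_11 = 304/1520 = 0.20, a_21 = 76/1520 = 0.05, a_31 = 152/1520 = 0.10, a_41 = 0/1520 = 0.00
  a_12 = 444/1480 = 0.30, a_22 = 0/1480 = 0.00, a_32 = 74/1480 = 0.05, a_42 = 296/1480 = 0.20
  a_13 = 280/1120 = 0.25, a_23 = 448/1120 = 0.40, a_33 = 112/1120 = 0.10, a_43 = 112/1120 = 0.10
  a_14 = 78/1560 = 0.05, a_24 = 546/1560 = 0.35, a_34 = 312/1560 = 0.20, a_44 = 78/1560 = 0.05
I − A =
  [   0.80    -0.30    -0.25    -0.05]
  [  -0.05     1.00    -0.40    -0.35]
  [  -0.10    -0.05     0.90    -0.20]
  [   0.00    -0.20    -0.10     0.95]
Compute the cofactors C_ij = (−1)^(i+j)·(3×3 minor ij) of I−A; the adjugate is their transpose:
adj(I−A) = Cᵀ =
  [ 0.735250   0.281625   0.353500   0.216875]
  [ 0.083250   0.643750   0.344125   0.314000]
  [ 0.092375   0.099500   0.689250   0.186625]
  [ 0.027250   0.146000   0.145000   0.652875]
det(I−A) = Σ_j (I−A)_1j·C_1j = (0.80)(0.735250) + (-0.30)(0.083250) + (-0.25)(0.092375) + (-0.05)(0.027250) = 0.53876875
(I − A)⁻¹ = adj(I−A) / det(I−A) ≈
  [   1.3647     0.5227     0.6561     0.4025]
  [   0.1545     1.1949     0.6387     0.5828]
  [   0.1715     0.1847     1.2793     0.3464]
  [   0.0506     0.2710     0.2691     1.2118]
x = (I − A)⁻¹ d = adj(I−A)·d / det(I−A), with det(I−A) = 0.53876875:
  x_1 = (0.735250·30 + 0.281625·20 + 0.353500·145 + 0.216875·125) / 0.53876875 = 106.056875 / 0.53876875 ≈ 196.9
  x_2 = (0.083250·30 + 0.643750·20 + 0.344125·145 + 0.314000·125) / 0.53876875 = 104.520625 / 0.53876875 ≈ 194.0
  x_3 = (0.092375·30 + 0.099500·20 + 0.689250·145 + 0.186625·125) / 0.53876875 = 128.030625 / 0.53876875 ≈ 237.6
  x_4 = (0.027250·30 + 0.146000·20 + 0.145000·145 + 0.652875·125) / 0.53876875 = 106.371875 / 0.53876875 ≈ 197.4

x_3 = 237.6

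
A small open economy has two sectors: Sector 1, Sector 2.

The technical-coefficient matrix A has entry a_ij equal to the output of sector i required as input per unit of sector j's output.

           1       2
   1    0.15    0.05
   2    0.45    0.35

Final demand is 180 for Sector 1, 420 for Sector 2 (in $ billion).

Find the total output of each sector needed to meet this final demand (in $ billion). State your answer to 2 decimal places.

x_1 = 260.38, x_2 = 826.42

I − A =
  [   0.85    -0.05]
  [  -0.45     0.65]
det(I−A) = (0.85)(0.65) − (-0.05)(-0.45) = 0.5300
adj(I−A) = [[0.65, 0.05], [0.45, 0.85]]
(I − A)⁻¹ = adj(I−A) / det(I−A) ≈
  [   1.2264     0.0943]
  [   0.8491     1.6038]
x = (I − A)⁻¹ d = adj(I−A)·d / det(I−A), with det(I−A) = 0.5300:
  x_1 = (0.65·180 + 0.05·420) / 0.5300 = 138.00 / 0.5300 ≈ 260.38
  x_2 = (0.45·180 + 0.85·420) / 0.5300 = 438.00 / 0.5300 ≈ 826.42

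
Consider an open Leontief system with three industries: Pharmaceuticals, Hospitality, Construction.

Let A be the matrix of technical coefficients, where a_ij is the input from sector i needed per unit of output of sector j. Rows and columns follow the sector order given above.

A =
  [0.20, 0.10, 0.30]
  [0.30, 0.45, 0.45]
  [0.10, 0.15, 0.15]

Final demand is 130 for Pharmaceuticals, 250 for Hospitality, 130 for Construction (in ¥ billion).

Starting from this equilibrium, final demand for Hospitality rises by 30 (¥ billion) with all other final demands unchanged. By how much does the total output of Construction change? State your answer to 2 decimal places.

Δx_3 = 15.00

I − A =
  [   0.80    -0.10    -0.30]
  [  -0.30     0.55    -0.45]
  [  -0.10    -0.15     0.85]
Cofactors of I−A, C_ij = (−1)^(i+j)·(minor ij) (rows/columns in the sector order above):
  C_11 = (0.55)(0.85) − (-0.45)(-0.15) = 0.4000
  C_12 = −[(-0.30)(0.85) − (-0.45)(-0.10)] = 0.3000
  C_13 = (-0.30)(-0.15) − (0.55)(-0.10) = 0.1000
  C_21 = −[(-0.10)(0.85) − (-0.30)(-0.15)] = 0.1300
  C_22 = (0.80)(0.85) − (-0.30)(-0.10) = 0.6500
  C_23 = −[(0.80)(-0.15) − (-0.10)(-0.10)] = 0.1300
  C_31 = (-0.10)(-0.45) − (-0.30)(0.55) = 0.2100
  C_32 = −[(0.80)(-0.45) − (-0.30)(-0.30)] = 0.4500
  C_33 = (0.80)(0.55) − (-0.10)(-0.30) = 0.4100
det(I−A) = Σ_j (I−A)_1j·C_1j = (0.80)(0.4000) + (-0.10)(0.3000) + (-0.30)(0.1000) = 0.2600
adj(I−A) = Cᵀ =
  [ 0.4000   0.1300   0.2100]
  [ 0.3000   0.6500   0.4500]
  [ 0.1000   0.1300   0.4100]
(I − A)⁻¹ = adj(I−A) / det(I−A) ≈
  [   1.5385     0.5000     0.8077]
  [   1.1538     2.5000     1.7308]
  [   0.3846     0.5000     1.5769]
Δx = (I − A)⁻¹ Δd with Δd having +30 in the Hospitality component and 0 elsewhere.
So Δx_3 = L_32 · (+30), where L_32 = adj(I−A)_32 / det(I−A) = 0.1300 / 0.2600.
Δx_3 = 0.1300 × (+30) / 0.2600 = 3.90 / 0.2600 = 15.00.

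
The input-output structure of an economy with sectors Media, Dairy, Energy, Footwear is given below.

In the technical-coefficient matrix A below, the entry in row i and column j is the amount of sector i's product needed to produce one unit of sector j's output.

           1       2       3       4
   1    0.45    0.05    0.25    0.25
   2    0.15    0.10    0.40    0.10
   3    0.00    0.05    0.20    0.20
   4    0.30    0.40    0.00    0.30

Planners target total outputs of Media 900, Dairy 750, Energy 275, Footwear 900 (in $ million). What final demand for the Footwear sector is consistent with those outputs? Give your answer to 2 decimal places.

d_4 = 60.00

I − A =
  [   0.55    -0.05    -0.25    -0.25]
  [  -0.15     0.90    -0.40    -0.10]
  [   0.00    -0.05     0.80    -0.20]
  [  -0.30    -0.40     0.00     0.70]
d = (I − A) x:
  d_1 = (+0.55)·900 + (-0.05)·750 + (-0.25)·275 + (-0.25)·900 = 163.75
  d_2 = (-0.15)·900 + (+0.90)·750 + (-0.40)·275 + (-0.10)·900 = 340.00
  d_3 = (+0.00)·900 + (-0.05)·750 + (+0.80)·275 + (-0.20)·900 = 2.50
  d_4 = (-0.30)·900 + (-0.40)·750 + (+0.00)·275 + (+0.70)·900 = 60.00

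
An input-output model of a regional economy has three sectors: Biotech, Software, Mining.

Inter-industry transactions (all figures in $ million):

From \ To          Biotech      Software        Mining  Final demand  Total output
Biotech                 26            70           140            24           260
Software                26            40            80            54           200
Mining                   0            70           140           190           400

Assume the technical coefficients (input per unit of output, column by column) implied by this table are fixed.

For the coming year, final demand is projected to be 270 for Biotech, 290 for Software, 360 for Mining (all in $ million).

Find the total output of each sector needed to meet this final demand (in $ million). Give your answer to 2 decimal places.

Technical coefficients a_ij = z_ij / X_j:
  a_BB = 26/260 = 0.10, a_SB = 26/260 = 0.10, a_MB = 0/260 = 0.00
  a_BS = 70/200 = 0.35, a_SS = 40/200 = 0.20, a_MS = 70/200 = 0.35
  a_BM = 140/400 = 0.35, a_SM = 80/400 = 0.20, a_MM = 140/400 = 0.35
I − A =
  [   0.90    -0.35    -0.35]
  [  -0.10     0.80    -0.20]
  [   0.00    -0.35     0.65]
Cofactors of I−A, C_ij = (−1)^(i+j)·(minor ij) (rows/columns in the sector order above):
  C_11 = (0.80)(0.65) − (-0.20)(-0.35) = 0.4500
  C_12 = −[(-0.10)(0.65) − (-0.20)(0.00)] = 0.0650
  C_13 = (-0.10)(-0.35) − (0.80)(0.00) = 0.0350
  C_21 = −[(-0.35)(0.65) − (-0.35)(-0.35)] = 0.3500
  C_22 = (0.90)(0.65) − (-0.35)(0.00) = 0.5850
  C_23 = −[(0.90)(-0.35) − (-0.35)(0.00)] = 0.3150
  C_31 = (-0.35)(-0.20) − (-0.35)(0.80) = 0.3500
  C_32 = −[(0.90)(-0.20) − (-0.35)(-0.10)] = 0.2150
  C_33 = (0.90)(0.80) − (-0.35)(-0.10) = 0.6850
det(I−A) = Σ_j (I−A)_1j·C_1j = (0.90)(0.4500) + (-0.35)(0.0650) + (-0.35)(0.0350) = 0.3700
adj(I−A) = Cᵀ =
  [ 0.4500   0.3500   0.3500]
  [ 0.0650   0.5850   0.2150]
  [ 0.0350   0.3150   0.6850]
(I − A)⁻¹ = adj(I−A) / det(I−A) ≈
  [   1.2162     0.9459     0.9459]
  [   0.1757     1.5811     0.5811]
  [   0.0946     0.8514     1.8514]
x = (I − A)⁻¹ d = adj(I−A)·d / det(I−A), with det(I−A) = 0.3700:
  x_B = (0.4500·270 + 0.3500·290 + 0.3500·360) / 0.3700 = 349.00 / 0.3700 ≈ 943.24
  x_S = (0.0650·270 + 0.5850·290 + 0.2150·360) / 0.3700 = 264.60 / 0.3700 ≈ 715.14
  x_M = (0.0350·270 + 0.3150·290 + 0.6850·360) / 0.3700 = 347.40 / 0.3700 ≈ 938.92

x_B = 943.24, x_S = 715.14, x_M = 938.92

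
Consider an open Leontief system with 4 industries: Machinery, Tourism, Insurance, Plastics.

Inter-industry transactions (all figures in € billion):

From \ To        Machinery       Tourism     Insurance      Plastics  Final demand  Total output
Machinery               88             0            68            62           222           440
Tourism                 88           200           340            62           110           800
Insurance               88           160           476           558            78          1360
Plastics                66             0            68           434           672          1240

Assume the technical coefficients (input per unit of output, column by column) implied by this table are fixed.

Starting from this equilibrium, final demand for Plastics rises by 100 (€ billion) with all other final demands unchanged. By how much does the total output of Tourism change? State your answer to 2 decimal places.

Technical coefficients a_ij = z_ij / X_j:
  a_MM = 88/440 = 0.20, a_TM = 88/440 = 0.20, a_IM = 88/440 = 0.20, a_PM = 66/440 = 0.15
  a_MT = 0/800 = 0.00, a_TT = 200/800 = 0.25, a_IT = 160/800 = 0.20, a_PT = 0/800 = 0.00
  a_MI = 68/1360 = 0.05, a_TI = 340/1360 = 0.25, a_II = 476/1360 = 0.35, a_PI = 68/1360 = 0.05
  a_MP = 62/1240 = 0.05, a_TP = 62/1240 = 0.05, a_IP = 558/1240 = 0.45, a_PP = 434/1240 = 0.35
I − A =
  [   0.80     0.00    -0.05    -0.05]
  [  -0.20     0.75    -0.25    -0.05]
  [  -0.20    -0.20     0.65    -0.45]
  [  -0.15     0.00    -0.05     0.65]
Compute the cofactors C_ij = (−1)^(i+j)·(3×3 minor ij) of I−A; the adjugate is their transpose:
adj(I−A) = Cᵀ =
  [ 0.267000   0.007000   0.026250   0.039250]
  [ 0.134750   0.304750   0.137500   0.129000]
  [ 0.175625   0.102500   0.384375   0.287500]
  [ 0.075125   0.009500   0.035625   0.340500]
det(I−A) = Σ_j (I−A)_1j·C_1j = (0.80)(0.267000) + (0.00)(0.134750) + (-0.05)(0.175625) + (-0.05)(0.075125) = 0.2010625
(I − A)⁻¹ = adj(I−A) / det(I−A) ≈
  [   1.3279     0.0348     0.1306     0.1952]
  [   0.6702     1.5157     0.6839     0.6416]
  [   0.8735     0.5098     1.9117     1.4299]
  [   0.3736     0.0472     0.1772     1.6935]
Δx = (I − A)⁻¹ Δd with Δd having +100 in the Plastics component and 0 elsewhere.
So Δx_T = L_TP · (+100), where L_TP = adj(I−A)_TP / det(I−A) = 0.129000 / 0.2010625.
Δx_T = 0.129000 × (+100) / 0.2010625 = 12.90 / 0.2010625 ≈ 64.16.

Δx_T = 64.16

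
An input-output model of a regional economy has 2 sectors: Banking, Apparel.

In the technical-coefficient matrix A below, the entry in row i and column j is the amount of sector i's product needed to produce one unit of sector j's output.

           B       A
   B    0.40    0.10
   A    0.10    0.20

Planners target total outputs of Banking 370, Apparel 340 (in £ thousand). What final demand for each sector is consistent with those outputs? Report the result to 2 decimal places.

d_B = 188.00, d_A = 235.00

I − A =
  [   0.60    -0.10]
  [  -0.10     0.80]
d = (I − A) x:
  d_B = (+0.60)·370 + (-0.10)·340 = 188.00
  d_A = (-0.10)·370 + (+0.80)·340 = 235.00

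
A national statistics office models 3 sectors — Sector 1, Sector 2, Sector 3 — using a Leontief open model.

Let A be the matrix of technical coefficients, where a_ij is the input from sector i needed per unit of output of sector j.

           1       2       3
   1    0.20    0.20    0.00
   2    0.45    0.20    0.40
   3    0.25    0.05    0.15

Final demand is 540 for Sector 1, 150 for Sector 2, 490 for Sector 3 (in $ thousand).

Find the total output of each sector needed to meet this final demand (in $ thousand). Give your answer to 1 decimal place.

I − A =
  [   0.80    -0.20     0.00]
  [  -0.45     0.80    -0.40]
  [  -0.25    -0.05     0.85]
Cofactors of I−A, C_ij = (−1)^(i+j)·(minor ij) (rows/columns in the sector order above):
  C_11 = (0.80)(0.85) − (-0.40)(-0.05) = 0.6600
  C_12 = −[(-0.45)(0.85) − (-0.40)(-0.25)] = 0.4825
  C_13 = (-0.45)(-0.05) − (0.80)(-0.25) = 0.2225
  C_21 = −[(-0.20)(0.85) − (0.00)(-0.05)] = 0.1700
  C_22 = (0.80)(0.85) − (0.00)(-0.25) = 0.6800
  C_23 = −[(0.80)(-0.05) − (-0.20)(-0.25)] = 0.0900
  C_31 = (-0.20)(-0.40) − (0.00)(0.80) = 0.0800
  C_32 = −[(0.80)(-0.40) − (0.00)(-0.45)] = 0.3200
  C_33 = (0.80)(0.80) − (-0.20)(-0.45) = 0.5500
det(I−A) = Σ_j (I−A)_1j·C_1j = (0.80)(0.6600) + (-0.20)(0.4825) + (0.00)(0.2225) = 0.4315
adj(I−A) = Cᵀ =
  [ 0.6600   0.1700   0.0800]
  [ 0.4825   0.6800   0.3200]
  [ 0.2225   0.0900   0.5500]
(I − A)⁻¹ = adj(I−A) / det(I−A) ≈
  [   1.5295     0.3940     0.1854]
  [   1.1182     1.5759     0.7416]
  [   0.5156     0.2086     1.2746]
x = (I − A)⁻¹ d = adj(I−A)·d / det(I−A), with det(I−A) = 0.4315:
  x_1 = (0.6600·540 + 0.1700·150 + 0.0800·490) / 0.4315 = 421.10 / 0.4315 ≈ 975.9
  x_2 = (0.4825·540 + 0.6800·150 + 0.3200·490) / 0.4315 = 519.35 / 0.4315 ≈ 1203.6
  x_3 = (0.2225·540 + 0.0900·150 + 0.5500·490) / 0.4315 = 403.15 / 0.4315 ≈ 934.3

x_1 = 975.9, x_2 = 1203.6, x_3 = 934.3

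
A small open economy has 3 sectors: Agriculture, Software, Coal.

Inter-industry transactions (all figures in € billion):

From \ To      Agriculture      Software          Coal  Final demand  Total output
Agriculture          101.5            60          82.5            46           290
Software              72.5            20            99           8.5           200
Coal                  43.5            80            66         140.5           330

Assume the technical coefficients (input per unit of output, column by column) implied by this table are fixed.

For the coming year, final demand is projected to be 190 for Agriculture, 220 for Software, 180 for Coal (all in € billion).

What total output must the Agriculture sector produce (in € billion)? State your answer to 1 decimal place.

Technical coefficients a_ij = z_ij / X_j:
  a_AA = 101.5/290 = 0.35, a_SA = 72.5/290 = 0.25, a_CA = 43.5/290 = 0.15
  a_AS = 60/200 = 0.30, a_SS = 20/200 = 0.10, a_CS = 80/200 = 0.40
  a_AC = 82.5/330 = 0.25, a_SC = 99/330 = 0.30, a_CC = 66/330 = 0.20
I − A =
  [   0.65    -0.30    -0.25]
  [  -0.25     0.90    -0.30]
  [  -0.15    -0.40     0.80]
Cofactors of I−A, C_ij = (−1)^(i+j)·(minor ij) (rows/columns in the sector order above):
  C_11 = (0.90)(0.80) − (-0.30)(-0.40) = 0.6000
  C_12 = −[(-0.25)(0.80) − (-0.30)(-0.15)] = 0.2450
  C_13 = (-0.25)(-0.40) − (0.90)(-0.15) = 0.2350
  C_21 = −[(-0.30)(0.80) − (-0.25)(-0.40)] = 0.3400
  C_22 = (0.65)(0.80) − (-0.25)(-0.15) = 0.4825
  C_23 = −[(0.65)(-0.40) − (-0.30)(-0.15)] = 0.3050
  C_31 = (-0.30)(-0.30) − (-0.25)(0.90) = 0.3150
  C_32 = −[(0.65)(-0.30) − (-0.25)(-0.25)] = 0.2575
  C_33 = (0.65)(0.90) − (-0.30)(-0.25) = 0.5100
det(I−A) = Σ_j (I−A)_1j·C_1j = (0.65)(0.6000) + (-0.30)(0.2450) + (-0.25)(0.2350) = 0.25775
adj(I−A) = Cᵀ =
  [ 0.6000   0.3400   0.3150]
  [ 0.2450   0.4825   0.2575]
  [ 0.2350   0.3050   0.5100]
(I − A)⁻¹ = adj(I−A) / det(I−A) ≈
  [   2.3278     1.3191     1.2221]
  [   0.9505     1.8720     0.9990]
  [   0.9117     1.1833     1.9787]
x = (I − A)⁻¹ d = adj(I−A)·d / det(I−A), with det(I−A) = 0.25775:
  x_A = (0.6000·190 + 0.3400·220 + 0.3150·180) / 0.25775 = 245.50 / 0.25775 ≈ 952.5
  x_S = (0.2450·190 + 0.4825·220 + 0.2575·180) / 0.25775 = 199.05 / 0.25775 ≈ 772.3
  x_C = (0.2350·190 + 0.3050·220 + 0.5100·180) / 0.25775 = 203.55 / 0.25775 ≈ 789.7

x_A = 952.5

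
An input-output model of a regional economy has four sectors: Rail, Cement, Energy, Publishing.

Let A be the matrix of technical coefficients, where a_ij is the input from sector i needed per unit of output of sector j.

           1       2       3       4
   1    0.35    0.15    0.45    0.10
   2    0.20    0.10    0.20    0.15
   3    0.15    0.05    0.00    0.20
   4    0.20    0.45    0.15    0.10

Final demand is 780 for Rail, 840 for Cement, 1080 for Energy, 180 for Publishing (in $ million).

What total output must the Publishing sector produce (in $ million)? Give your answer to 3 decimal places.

I − A =
  [   0.65    -0.15    -0.45    -0.10]
  [  -0.20     0.90    -0.20    -0.15]
  [  -0.15    -0.05     1.00    -0.20]
  [  -0.20    -0.45    -0.15     0.90]
Compute the cofactors C_ij = (−1)^(i+j)·(3×3 minor ij) of I−A; the adjugate is their transpose:
adj(I−A) = Cᵀ =
  [ 0.687375   0.237000   0.387000   0.201875]
  [ 0.242375   0.464500   0.225125   0.154375]
  [ 0.175875   0.119750   0.424125   0.133750]
  [ 0.303250   0.304875   0.269250   0.478750]
det(I−A) = Σ_j (I−A)_1j·C_1j = (0.65)(0.687375) + (-0.15)(0.242375) + (-0.45)(0.175875) + (-0.10)(0.303250) = 0.30096875
(I − A)⁻¹ = adj(I−A) / det(I−A) ≈
  [   2.2839     0.7875     1.2858     0.6708]
  [   0.8053     1.5433     0.7480     0.5129]
  [   0.5844     0.3979     1.4092     0.4444]
  [   1.0076     1.0130     0.8946     1.5907]
x = (I − A)⁻¹ d = adj(I−A)·d / det(I−A), with det(I−A) = 0.30096875:
  x_1 = (0.687375·780 + 0.237000·840 + 0.387000·1080 + 0.201875·180) / 0.30096875 = 1189.53 / 0.30096875 ≈ 3952.337
  x_2 = (0.242375·780 + 0.464500·840 + 0.225125·1080 + 0.154375·180) / 0.30096875 = 850.155 / 0.30096875 ≈ 2824.728
  x_3 = (0.175875·780 + 0.119750·840 + 0.424125·1080 + 0.133750·180) / 0.30096875 = 719.9025 / 0.30096875 ≈ 2391.951
  x_4 = (0.303250·780 + 0.304875·840 + 0.269250·1080 + 0.478750·180) / 0.30096875 = 869.595 / 0.30096875 ≈ 2889.320

x_4 = 2889.320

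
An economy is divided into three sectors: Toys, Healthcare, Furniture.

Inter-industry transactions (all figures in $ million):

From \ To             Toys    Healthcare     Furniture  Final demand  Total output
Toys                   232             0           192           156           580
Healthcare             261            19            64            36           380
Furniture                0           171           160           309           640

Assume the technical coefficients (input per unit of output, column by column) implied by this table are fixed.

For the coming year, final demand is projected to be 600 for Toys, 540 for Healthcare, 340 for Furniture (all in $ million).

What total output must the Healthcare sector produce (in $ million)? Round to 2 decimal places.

Technical coefficients a_ij = z_ij / X_j:
  a_TT = 232/580 = 0.40, a_HT = 261/580 = 0.45, a_FT = 0/580 = 0.00
  a_TH = 0/380 = 0.00, a_HH = 19/380 = 0.05, a_FH = 171/380 = 0.45
  a_TF = 192/640 = 0.30, a_HF = 64/640 = 0.10, a_FF = 160/640 = 0.25
I − A =
  [   0.60     0.00    -0.30]
  [  -0.45     0.95    -0.10]
  [   0.00    -0.45     0.75]
Cofactors of I−A, C_ij = (−1)^(i+j)·(minor ij) (rows/columns in the sector order above):
  C_11 = (0.95)(0.75) − (-0.10)(-0.45) = 0.6675
  C_12 = −[(-0.45)(0.75) − (-0.10)(0.00)] = 0.3375
  C_13 = (-0.45)(-0.45) − (0.95)(0.00) = 0.2025
  C_21 = −[(0.00)(0.75) − (-0.30)(-0.45)] = 0.1350
  C_22 = (0.60)(0.75) − (-0.30)(0.00) = 0.4500
  C_23 = −[(0.60)(-0.45) − (0.00)(0.00)] = 0.2700
  C_31 = (0.00)(-0.10) − (-0.30)(0.95) = 0.2850
  C_32 = −[(0.60)(-0.10) − (-0.30)(-0.45)] = 0.1950
  C_33 = (0.60)(0.95) − (0.00)(-0.45) = 0.5700
det(I−A) = Σ_j (I−A)_1j·C_1j = (0.60)(0.6675) + (0.00)(0.3375) + (-0.30)(0.2025) = 0.33975
adj(I−A) = Cᵀ =
  [ 0.6675   0.1350   0.2850]
  [ 0.3375   0.4500   0.1950]
  [ 0.2025   0.2700   0.5700]
(I − A)⁻¹ = adj(I−A) / det(I−A) ≈
  [   1.9647     0.3974     0.8389]
  [   0.9934     1.3245     0.5740]
  [   0.5960     0.7947     1.6777]
x = (I − A)⁻¹ d = adj(I−A)·d / det(I−A), with det(I−A) = 0.33975:
  x_T = (0.6675·600 + 0.1350·540 + 0.2850·340) / 0.33975 = 570.30 / 0.33975 ≈ 1678.59
  x_H = (0.3375·600 + 0.4500·540 + 0.1950·340) / 0.33975 = 511.80 / 0.33975 ≈ 1506.40
  x_F = (0.2025·600 + 0.2700·540 + 0.5700·340) / 0.33975 = 461.10 / 0.33975 ≈ 1357.17

x_H = 1506.40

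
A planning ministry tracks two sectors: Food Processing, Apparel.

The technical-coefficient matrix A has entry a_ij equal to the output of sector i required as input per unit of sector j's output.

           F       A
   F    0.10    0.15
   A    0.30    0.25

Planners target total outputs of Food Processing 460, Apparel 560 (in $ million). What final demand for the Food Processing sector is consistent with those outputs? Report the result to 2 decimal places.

d_F = 330.00

I − A =
  [   0.90    -0.15]
  [  -0.30     0.75]
d = (I − A) x:
  d_F = (+0.90)·460 + (-0.15)·560 = 330.00
  d_A = (-0.30)·460 + (+0.75)·560 = 282.00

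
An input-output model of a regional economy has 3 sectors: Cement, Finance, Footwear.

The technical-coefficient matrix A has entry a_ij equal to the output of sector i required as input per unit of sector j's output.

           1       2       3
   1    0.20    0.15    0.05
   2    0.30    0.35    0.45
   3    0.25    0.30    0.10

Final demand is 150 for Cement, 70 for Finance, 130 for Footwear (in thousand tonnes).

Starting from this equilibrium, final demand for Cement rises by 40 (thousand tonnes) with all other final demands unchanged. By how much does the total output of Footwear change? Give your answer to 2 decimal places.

Δx_3 = 34.83

I − A =
  [   0.80    -0.15    -0.05]
  [  -0.30     0.65    -0.45]
  [  -0.25    -0.30     0.90]
Cofactors of I−A, C_ij = (−1)^(i+j)·(minor ij) (rows/columns in the sector order above):
  C_11 = (0.65)(0.90) − (-0.45)(-0.30) = 0.4500
  C_12 = −[(-0.30)(0.90) − (-0.45)(-0.25)] = 0.3825
  C_13 = (-0.30)(-0.30) − (0.65)(-0.25) = 0.2525
  C_21 = −[(-0.15)(0.90) − (-0.05)(-0.30)] = 0.1500
  C_22 = (0.80)(0.90) − (-0.05)(-0.25) = 0.7075
  C_23 = −[(0.80)(-0.30) − (-0.15)(-0.25)] = 0.2775
  C_31 = (-0.15)(-0.45) − (-0.05)(0.65) = 0.1000
  C_32 = −[(0.80)(-0.45) − (-0.05)(-0.30)] = 0.3750
  C_33 = (0.80)(0.65) − (-0.15)(-0.30) = 0.4750
det(I−A) = Σ_j (I−A)_1j·C_1j = (0.80)(0.4500) + (-0.15)(0.3825) + (-0.05)(0.2525) = 0.2900
adj(I−A) = Cᵀ =
  [ 0.4500   0.1500   0.1000]
  [ 0.3825   0.7075   0.3750]
  [ 0.2525   0.2775   0.4750]
(I − A)⁻¹ = adj(I−A) / det(I−A) ≈
  [   1.5517     0.5172     0.3448]
  [   1.3190     2.4397     1.2931]
  [   0.8707     0.9569     1.6379]
Δx = (I − A)⁻¹ Δd with Δd having +40 in the Cement component and 0 elsewhere.
So Δx_3 = L_31 · (+40), where L_31 = adj(I−A)_31 / det(I−A) = 0.2525 / 0.2900.
Δx_3 = 0.2525 × (+40) / 0.2900 = 10.10 / 0.2900 ≈ 34.83.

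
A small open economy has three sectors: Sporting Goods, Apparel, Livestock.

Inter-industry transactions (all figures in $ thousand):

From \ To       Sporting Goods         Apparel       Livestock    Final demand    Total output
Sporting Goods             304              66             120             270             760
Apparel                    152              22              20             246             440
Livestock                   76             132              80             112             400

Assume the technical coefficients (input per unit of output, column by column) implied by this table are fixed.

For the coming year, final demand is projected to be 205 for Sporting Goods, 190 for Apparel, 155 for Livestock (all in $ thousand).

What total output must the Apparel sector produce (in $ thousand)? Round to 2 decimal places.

x_A = 354.69

Technical coefficients a_ij = z_ij / X_j:
  a_SS = 304/760 = 0.40, a_AS = 152/760 = 0.20, a_LS = 76/760 = 0.10
  a_SA = 66/440 = 0.15, a_AA = 22/440 = 0.05, a_LA = 132/440 = 0.30
  a_SL = 120/400 = 0.30, a_AL = 20/400 = 0.05, a_LL = 80/400 = 0.20
I − A =
  [   0.60    -0.15    -0.30]
  [  -0.20     0.95    -0.05]
  [  -0.10    -0.30     0.80]
Cofactors of I−A, C_ij = (−1)^(i+j)·(minor ij) (rows/columns in the sector order above):
  C_11 = (0.95)(0.80) − (-0.05)(-0.30) = 0.7450
  C_12 = −[(-0.20)(0.80) − (-0.05)(-0.10)] = 0.1650
  C_13 = (-0.20)(-0.30) − (0.95)(-0.10) = 0.1550
  C_21 = −[(-0.15)(0.80) − (-0.30)(-0.30)] = 0.2100
  C_22 = (0.60)(0.80) − (-0.30)(-0.10) = 0.4500
  C_23 = −[(0.60)(-0.30) − (-0.15)(-0.10)] = 0.1950
  C_31 = (-0.15)(-0.05) − (-0.30)(0.95) = 0.2925
  C_32 = −[(0.60)(-0.05) − (-0.30)(-0.20)] = 0.0900
  C_33 = (0.60)(0.95) − (-0.15)(-0.20) = 0.5400
det(I−A) = Σ_j (I−A)_1j·C_1j = (0.60)(0.7450) + (-0.15)(0.1650) + (-0.30)(0.1550) = 0.37575
adj(I−A) = Cᵀ =
  [ 0.7450   0.2100   0.2925]
  [ 0.1650   0.4500   0.0900]
  [ 0.1550   0.1950   0.5400]
(I − A)⁻¹ = adj(I−A) / det(I−A) ≈
  [   1.9827     0.5589     0.7784]
  [   0.4391     1.1976     0.2395]
  [   0.4125     0.5190     1.4371]
x = (I − A)⁻¹ d = adj(I−A)·d / det(I−A), with det(I−A) = 0.37575:
  x_S = (0.7450·205 + 0.2100·190 + 0.2925·155) / 0.37575 = 237.9625 / 0.37575 ≈ 633.30
  x_A = (0.1650·205 + 0.4500·190 + 0.0900·155) / 0.37575 = 133.275 / 0.37575 ≈ 354.69
  x_L = (0.1550·205 + 0.1950·190 + 0.5400·155) / 0.37575 = 152.525 / 0.37575 ≈ 405.92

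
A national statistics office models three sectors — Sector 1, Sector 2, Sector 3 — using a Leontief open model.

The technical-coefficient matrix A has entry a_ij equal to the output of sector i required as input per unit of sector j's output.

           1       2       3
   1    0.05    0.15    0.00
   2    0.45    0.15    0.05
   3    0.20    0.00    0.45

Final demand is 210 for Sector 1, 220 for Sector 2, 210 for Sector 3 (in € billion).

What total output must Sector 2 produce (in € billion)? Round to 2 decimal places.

x_2 = 441.43

I − A =
  [   0.95    -0.15     0.00]
  [  -0.45     0.85    -0.05]
  [  -0.20     0.00     0.55]
Cofactors of I−A, C_ij = (−1)^(i+j)·(minor ij) (rows/columns in the sector order above):
  C_11 = (0.85)(0.55) − (-0.05)(0.00) = 0.4675
  C_12 = −[(-0.45)(0.55) − (-0.05)(-0.20)] = 0.2575
  C_13 = (-0.45)(0.00) − (0.85)(-0.20) = 0.1700
  C_21 = −[(-0.15)(0.55) − (0.00)(0.00)] = 0.0825
  C_22 = (0.95)(0.55) − (0.00)(-0.20) = 0.5225
  C_23 = −[(0.95)(0.00) − (-0.15)(-0.20)] = 0.0300
  C_31 = (-0.15)(-0.05) − (0.00)(0.85) = 0.0075
  C_32 = −[(0.95)(-0.05) − (0.00)(-0.45)] = 0.0475
  C_33 = (0.95)(0.85) − (-0.15)(-0.45) = 0.7400
det(I−A) = Σ_j (I−A)_1j·C_1j = (0.95)(0.4675) + (-0.15)(0.2575) + (0.00)(0.1700) = 0.4055
adj(I−A) = Cᵀ =
  [ 0.4675   0.0825   0.0075]
  [ 0.2575   0.5225   0.0475]
  [ 0.1700   0.0300   0.7400]
(I − A)⁻¹ = adj(I−A) / det(I−A) ≈
  [   1.1529     0.2035     0.0185]
  [   0.6350     1.2885     0.1171]
  [   0.4192     0.0740     1.8249]
x = (I − A)⁻¹ d = adj(I−A)·d / det(I−A), with det(I−A) = 0.4055:
  x_1 = (0.4675·210 + 0.0825·220 + 0.0075·210) / 0.4055 = 117.90 / 0.4055 ≈ 290.75
  x_2 = (0.2575·210 + 0.5225·220 + 0.0475·210) / 0.4055 = 179.00 / 0.4055 ≈ 441.43
  x_3 = (0.1700·210 + 0.0300·220 + 0.7400·210) / 0.4055 = 197.70 / 0.4055 ≈ 487.55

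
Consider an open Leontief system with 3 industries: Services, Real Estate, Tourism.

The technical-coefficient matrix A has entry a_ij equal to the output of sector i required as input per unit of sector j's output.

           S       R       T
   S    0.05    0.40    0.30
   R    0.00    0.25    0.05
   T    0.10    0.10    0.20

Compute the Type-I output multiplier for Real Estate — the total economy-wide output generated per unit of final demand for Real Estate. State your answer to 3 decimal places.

I − A =
  [   0.95    -0.40    -0.30]
  [   0.00     0.75    -0.05]
  [  -0.10    -0.10     0.80]
Cofactors of I−A, C_ij = (−1)^(i+j)·(minor ij) (rows/columns in the sector order above):
  C_11 = (0.75)(0.80) − (-0.05)(-0.10) = 0.5950
  C_12 = −[(0.00)(0.80) − (-0.05)(-0.10)] = 0.0050
  C_13 = (0.00)(-0.10) − (0.75)(-0.10) = 0.0750
  C_21 = −[(-0.40)(0.80) − (-0.30)(-0.10)] = 0.3500
  C_22 = (0.95)(0.80) − (-0.30)(-0.10) = 0.7300
  C_23 = −[(0.95)(-0.10) − (-0.40)(-0.10)] = 0.1350
  C_31 = (-0.40)(-0.05) − (-0.30)(0.75) = 0.2450
  C_32 = −[(0.95)(-0.05) − (-0.30)(0.00)] = 0.0475
  C_33 = (0.95)(0.75) − (-0.40)(0.00) = 0.7125
det(I−A) = Σ_j (I−A)_1j·C_1j = (0.95)(0.5950) + (-0.40)(0.0050) + (-0.30)(0.0750) = 0.54075
adj(I−A) = Cᵀ =
  [ 0.5950   0.3500   0.2450]
  [ 0.0050   0.7300   0.0475]
  [ 0.0750   0.1350   0.7125]
(I − A)⁻¹ = adj(I−A) / det(I−A) ≈
  [   1.1003     0.6472     0.4531]
  [   0.0092     1.3500     0.0878]
  [   0.1387     0.2497     1.3176]
The output multiplier for sector j is the column-j sum of the Leontief inverse (I − A)⁻¹ = adj(I−A) / det(I−A).
Column R of adj(I−A): (0.3500, 0.7300, 0.1350); det(I−A) = 0.54075.
m_R = (0.3500 + 0.7300 + 0.1350) / 0.54075 = 1.215 / 0.54075 ≈ 2.247.

m_R = 2.247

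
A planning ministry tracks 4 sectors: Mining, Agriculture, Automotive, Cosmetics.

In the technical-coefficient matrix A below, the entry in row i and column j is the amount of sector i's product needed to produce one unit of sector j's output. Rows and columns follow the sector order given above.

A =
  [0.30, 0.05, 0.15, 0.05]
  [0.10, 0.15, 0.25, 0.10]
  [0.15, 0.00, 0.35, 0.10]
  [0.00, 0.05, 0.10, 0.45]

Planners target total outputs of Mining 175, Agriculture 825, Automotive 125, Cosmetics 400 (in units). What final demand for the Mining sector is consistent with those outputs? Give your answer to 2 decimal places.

d_1 = 42.50

I − A =
  [   0.70    -0.05    -0.15    -0.05]
  [  -0.10     0.85    -0.25    -0.10]
  [  -0.15     0.00     0.65    -0.10]
  [   0.00    -0.05    -0.10     0.55]
d = (I − A) x:
  d_1 = (+0.70)·175 + (-0.05)·825 + (-0.15)·125 + (-0.05)·400 = 42.50
  d_2 = (-0.10)·175 + (+0.85)·825 + (-0.25)·125 + (-0.10)·400 = 612.50
  d_3 = (-0.15)·175 + (+0.00)·825 + (+0.65)·125 + (-0.10)·400 = 15.00
  d_4 = (+0.00)·175 + (-0.05)·825 + (-0.10)·125 + (+0.55)·400 = 166.25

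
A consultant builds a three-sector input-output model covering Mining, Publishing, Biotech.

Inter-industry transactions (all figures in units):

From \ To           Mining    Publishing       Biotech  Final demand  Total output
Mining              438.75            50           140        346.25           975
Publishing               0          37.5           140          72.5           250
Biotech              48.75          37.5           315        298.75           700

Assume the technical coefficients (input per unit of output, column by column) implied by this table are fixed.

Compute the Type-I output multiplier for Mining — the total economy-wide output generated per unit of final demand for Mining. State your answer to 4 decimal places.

m_1 = 2.1293

Technical coefficients a_ij = z_ij / X_j:
  a_11 = 438.75/975 = 0.45, a_21 = 0/975 = 0.00, a_31 = 48.75/975 = 0.05
  a_12 = 50/250 = 0.20, a_22 = 37.5/250 = 0.15, a_32 = 37.5/250 = 0.15
  a_13 = 140/700 = 0.20, a_23 = 140/700 = 0.20, a_33 = 315/700 = 0.45
I − A =
  [   0.55    -0.20    -0.20]
  [   0.00     0.85    -0.20]
  [  -0.05    -0.15     0.55]
Cofactors of I−A, C_ij = (−1)^(i+j)·(minor ij) (rows/columns in the sector order above):
  C_11 = (0.85)(0.55) − (-0.20)(-0.15) = 0.4375
  C_12 = −[(0.00)(0.55) − (-0.20)(-0.05)] = 0.0100
  C_13 = (0.00)(-0.15) − (0.85)(-0.05) = 0.0425
  C_21 = −[(-0.20)(0.55) − (-0.20)(-0.15)] = 0.1400
  C_22 = (0.55)(0.55) − (-0.20)(-0.05) = 0.2925
  C_23 = −[(0.55)(-0.15) − (-0.20)(-0.05)] = 0.0925
  C_31 = (-0.20)(-0.20) − (-0.20)(0.85) = 0.2100
  C_32 = −[(0.55)(-0.20) − (-0.20)(0.00)] = 0.1100
  C_33 = (0.55)(0.85) − (-0.20)(0.00) = 0.4675
det(I−A) = Σ_j (I−A)_1j·C_1j = (0.55)(0.4375) + (-0.20)(0.0100) + (-0.20)(0.0425) = 0.230125
adj(I−A) = Cᵀ =
  [ 0.4375   0.1400   0.2100]
  [ 0.0100   0.2925   0.1100]
  [ 0.0425   0.0925   0.4675]
(I − A)⁻¹ = adj(I−A) / det(I−A) ≈
  [   1.90114     0.60837     0.91255]
  [   0.04345     1.27105     0.47800]
  [   0.18468     0.40196     2.03150]
The output multiplier for sector j is the column-j sum of the Leontief inverse (I − A)⁻¹ = adj(I−A) / det(I−A).
Column 1 of adj(I−A): (0.4375, 0.0100, 0.0425); det(I−A) = 0.230125.
m_1 = (0.4375 + 0.0100 + 0.0425) / 0.230125 = 0.49 / 0.230125 ≈ 2.1293.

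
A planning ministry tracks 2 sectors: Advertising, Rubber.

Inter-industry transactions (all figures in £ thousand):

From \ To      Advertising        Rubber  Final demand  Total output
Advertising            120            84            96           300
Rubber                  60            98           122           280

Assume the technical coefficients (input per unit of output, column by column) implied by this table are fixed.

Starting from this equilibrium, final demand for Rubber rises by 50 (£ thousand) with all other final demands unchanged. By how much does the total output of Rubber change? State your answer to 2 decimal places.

Technical coefficients a_ij = z_ij / X_j:
  a_AA = 120/300 = 0.40, a_RA = 60/300 = 0.20
  a_AR = 84/280 = 0.30, a_RR = 98/280 = 0.35
I − A =
  [   0.60    -0.30]
  [  -0.20     0.65]
det(I−A) = (0.60)(0.65) − (-0.30)(-0.20) = 0.3300
adj(I−A) = [[0.65, 0.30], [0.20, 0.60]]
(I − A)⁻¹ = adj(I−A) / det(I−A) ≈
  [   1.9697     0.9091]
  [   0.6061     1.8182]
Δx = (I − A)⁻¹ Δd with Δd having +50 in the Rubber component and 0 elsewhere.
So Δx_R = L_RR · (+50), where L_RR = adj(I−A)_RR / det(I−A) = 0.60 / 0.3300.
Δx_R = 0.60 × (+50) / 0.3300 = 30.00 / 0.3300 ≈ 90.91.

Δx_R = 90.91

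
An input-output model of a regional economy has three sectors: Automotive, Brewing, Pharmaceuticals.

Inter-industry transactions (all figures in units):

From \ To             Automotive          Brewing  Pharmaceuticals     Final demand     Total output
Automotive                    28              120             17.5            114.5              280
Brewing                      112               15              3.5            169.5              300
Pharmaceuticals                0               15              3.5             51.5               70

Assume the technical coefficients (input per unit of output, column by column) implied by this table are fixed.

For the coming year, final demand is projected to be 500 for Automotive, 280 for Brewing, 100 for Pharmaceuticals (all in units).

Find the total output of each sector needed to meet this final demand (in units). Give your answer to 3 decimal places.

Technical coefficients a_ij = z_ij / X_j:
  a_11 = 28/280 = 0.10, a_21 = 112/280 = 0.40, a_31 = 0/280 = 0.00
  a_12 = 120/300 = 0.40, a_22 = 15/300 = 0.05, a_32 = 15/300 = 0.05
  a_13 = 17.5/70 = 0.25, a_23 = 3.5/70 = 0.05, a_33 = 3.5/70 = 0.05
I − A =
  [   0.90    -0.40    -0.25]
  [  -0.40     0.95    -0.05]
  [   0.00    -0.05     0.95]
Cofactors of I−A, C_ij = (−1)^(i+j)·(minor ij) (rows/columns in the sector order above):
  C_11 = (0.95)(0.95) − (-0.05)(-0.05) = 0.9000
  C_12 = −[(-0.40)(0.95) − (-0.05)(0.00)] = 0.3800
  C_13 = (-0.40)(-0.05) − (0.95)(0.00) = 0.0200
  C_21 = −[(-0.40)(0.95) − (-0.25)(-0.05)] = 0.3925
  C_22 = (0.90)(0.95) − (-0.25)(0.00) = 0.8550
  C_23 = −[(0.90)(-0.05) − (-0.40)(0.00)] = 0.0450
  C_31 = (-0.40)(-0.05) − (-0.25)(0.95) = 0.2575
  C_32 = −[(0.90)(-0.05) − (-0.25)(-0.40)] = 0.1450
  C_33 = (0.90)(0.95) − (-0.40)(-0.40) = 0.6950
det(I−A) = Σ_j (I−A)_1j·C_1j = (0.90)(0.9000) + (-0.40)(0.3800) + (-0.25)(0.0200) = 0.6530
adj(I−A) = Cᵀ =
  [ 0.9000   0.3925   0.2575]
  [ 0.3800   0.8550   0.1450]
  [ 0.0200   0.0450   0.6950]
(I − A)⁻¹ = adj(I−A) / det(I−A) ≈
  [   1.3783     0.6011     0.3943]
  [   0.5819     1.3093     0.2221]
  [   0.0306     0.0689     1.0643]
x = (I − A)⁻¹ d = adj(I−A)·d / det(I−A), with det(I−A) = 0.6530:
  x_1 = (0.9000·500 + 0.3925·280 + 0.2575·100) / 0.6530 = 585.65 / 0.6530 ≈ 896.861
  x_2 = (0.3800·500 + 0.8550·280 + 0.1450·100) / 0.6530 = 443.90 / 0.6530 ≈ 679.786
  x_3 = (0.0200·500 + 0.0450·280 + 0.6950·100) / 0.6530 = 92.10 / 0.6530 ≈ 141.041

x_1 = 896.861, x_2 = 679.786, x_3 = 141.041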